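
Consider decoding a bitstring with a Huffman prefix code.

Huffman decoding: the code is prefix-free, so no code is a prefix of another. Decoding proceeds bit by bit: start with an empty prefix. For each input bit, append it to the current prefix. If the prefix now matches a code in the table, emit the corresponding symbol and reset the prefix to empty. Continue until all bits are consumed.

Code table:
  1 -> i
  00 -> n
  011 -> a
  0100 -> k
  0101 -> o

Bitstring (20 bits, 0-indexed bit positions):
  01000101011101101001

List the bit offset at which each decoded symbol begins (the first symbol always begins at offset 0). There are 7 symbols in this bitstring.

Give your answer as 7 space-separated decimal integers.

Bit 0: prefix='0' (no match yet)
Bit 1: prefix='01' (no match yet)
Bit 2: prefix='010' (no match yet)
Bit 3: prefix='0100' -> emit 'k', reset
Bit 4: prefix='0' (no match yet)
Bit 5: prefix='01' (no match yet)
Bit 6: prefix='010' (no match yet)
Bit 7: prefix='0101' -> emit 'o', reset
Bit 8: prefix='0' (no match yet)
Bit 9: prefix='01' (no match yet)
Bit 10: prefix='011' -> emit 'a', reset
Bit 11: prefix='1' -> emit 'i', reset
Bit 12: prefix='0' (no match yet)
Bit 13: prefix='01' (no match yet)
Bit 14: prefix='011' -> emit 'a', reset
Bit 15: prefix='0' (no match yet)
Bit 16: prefix='01' (no match yet)
Bit 17: prefix='010' (no match yet)
Bit 18: prefix='0100' -> emit 'k', reset
Bit 19: prefix='1' -> emit 'i', reset

Answer: 0 4 8 11 12 15 19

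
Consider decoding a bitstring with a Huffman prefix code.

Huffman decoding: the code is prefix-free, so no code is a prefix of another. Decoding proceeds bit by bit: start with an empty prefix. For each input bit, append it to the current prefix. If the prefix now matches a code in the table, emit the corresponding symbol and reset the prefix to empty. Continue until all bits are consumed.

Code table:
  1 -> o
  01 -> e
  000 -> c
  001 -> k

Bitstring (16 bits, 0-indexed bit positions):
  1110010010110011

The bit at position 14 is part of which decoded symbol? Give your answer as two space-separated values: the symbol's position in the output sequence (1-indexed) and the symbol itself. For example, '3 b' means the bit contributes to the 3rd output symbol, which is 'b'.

Bit 0: prefix='1' -> emit 'o', reset
Bit 1: prefix='1' -> emit 'o', reset
Bit 2: prefix='1' -> emit 'o', reset
Bit 3: prefix='0' (no match yet)
Bit 4: prefix='00' (no match yet)
Bit 5: prefix='001' -> emit 'k', reset
Bit 6: prefix='0' (no match yet)
Bit 7: prefix='00' (no match yet)
Bit 8: prefix='001' -> emit 'k', reset
Bit 9: prefix='0' (no match yet)
Bit 10: prefix='01' -> emit 'e', reset
Bit 11: prefix='1' -> emit 'o', reset
Bit 12: prefix='0' (no match yet)
Bit 13: prefix='00' (no match yet)
Bit 14: prefix='001' -> emit 'k', reset
Bit 15: prefix='1' -> emit 'o', reset

Answer: 8 k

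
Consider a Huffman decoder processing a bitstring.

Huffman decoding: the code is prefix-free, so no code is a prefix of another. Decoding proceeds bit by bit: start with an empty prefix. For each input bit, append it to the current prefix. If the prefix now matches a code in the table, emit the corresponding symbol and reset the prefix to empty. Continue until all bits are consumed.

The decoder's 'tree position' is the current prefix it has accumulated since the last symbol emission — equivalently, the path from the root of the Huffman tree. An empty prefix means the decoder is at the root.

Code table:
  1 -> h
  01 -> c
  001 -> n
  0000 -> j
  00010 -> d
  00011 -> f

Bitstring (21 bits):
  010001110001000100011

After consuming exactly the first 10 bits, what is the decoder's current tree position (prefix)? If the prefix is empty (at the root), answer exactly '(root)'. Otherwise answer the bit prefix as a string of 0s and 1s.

Bit 0: prefix='0' (no match yet)
Bit 1: prefix='01' -> emit 'c', reset
Bit 2: prefix='0' (no match yet)
Bit 3: prefix='00' (no match yet)
Bit 4: prefix='000' (no match yet)
Bit 5: prefix='0001' (no match yet)
Bit 6: prefix='00011' -> emit 'f', reset
Bit 7: prefix='1' -> emit 'h', reset
Bit 8: prefix='0' (no match yet)
Bit 9: prefix='00' (no match yet)

Answer: 00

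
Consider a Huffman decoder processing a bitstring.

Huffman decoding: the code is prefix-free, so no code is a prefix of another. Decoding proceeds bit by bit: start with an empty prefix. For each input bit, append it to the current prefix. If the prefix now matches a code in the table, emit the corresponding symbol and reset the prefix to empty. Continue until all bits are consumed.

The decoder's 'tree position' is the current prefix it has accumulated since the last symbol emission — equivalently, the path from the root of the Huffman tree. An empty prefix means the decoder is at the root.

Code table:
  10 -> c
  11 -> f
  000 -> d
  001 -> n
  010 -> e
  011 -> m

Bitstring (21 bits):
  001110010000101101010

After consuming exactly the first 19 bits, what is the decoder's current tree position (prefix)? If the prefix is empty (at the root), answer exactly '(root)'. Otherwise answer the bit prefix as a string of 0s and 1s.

Bit 0: prefix='0' (no match yet)
Bit 1: prefix='00' (no match yet)
Bit 2: prefix='001' -> emit 'n', reset
Bit 3: prefix='1' (no match yet)
Bit 4: prefix='11' -> emit 'f', reset
Bit 5: prefix='0' (no match yet)
Bit 6: prefix='00' (no match yet)
Bit 7: prefix='001' -> emit 'n', reset
Bit 8: prefix='0' (no match yet)
Bit 9: prefix='00' (no match yet)
Bit 10: prefix='000' -> emit 'd', reset
Bit 11: prefix='0' (no match yet)
Bit 12: prefix='01' (no match yet)
Bit 13: prefix='010' -> emit 'e', reset
Bit 14: prefix='1' (no match yet)
Bit 15: prefix='11' -> emit 'f', reset
Bit 16: prefix='0' (no match yet)
Bit 17: prefix='01' (no match yet)
Bit 18: prefix='010' -> emit 'e', reset

Answer: (root)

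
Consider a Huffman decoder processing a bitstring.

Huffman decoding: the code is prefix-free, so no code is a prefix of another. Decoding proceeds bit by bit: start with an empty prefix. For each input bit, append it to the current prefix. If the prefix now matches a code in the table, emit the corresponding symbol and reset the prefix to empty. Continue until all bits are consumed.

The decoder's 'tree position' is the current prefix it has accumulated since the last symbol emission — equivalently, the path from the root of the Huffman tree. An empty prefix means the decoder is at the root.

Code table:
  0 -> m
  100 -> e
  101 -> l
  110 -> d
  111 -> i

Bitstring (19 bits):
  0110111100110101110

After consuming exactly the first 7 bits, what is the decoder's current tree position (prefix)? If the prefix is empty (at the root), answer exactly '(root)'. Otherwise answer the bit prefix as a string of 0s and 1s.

Answer: (root)

Derivation:
Bit 0: prefix='0' -> emit 'm', reset
Bit 1: prefix='1' (no match yet)
Bit 2: prefix='11' (no match yet)
Bit 3: prefix='110' -> emit 'd', reset
Bit 4: prefix='1' (no match yet)
Bit 5: prefix='11' (no match yet)
Bit 6: prefix='111' -> emit 'i', reset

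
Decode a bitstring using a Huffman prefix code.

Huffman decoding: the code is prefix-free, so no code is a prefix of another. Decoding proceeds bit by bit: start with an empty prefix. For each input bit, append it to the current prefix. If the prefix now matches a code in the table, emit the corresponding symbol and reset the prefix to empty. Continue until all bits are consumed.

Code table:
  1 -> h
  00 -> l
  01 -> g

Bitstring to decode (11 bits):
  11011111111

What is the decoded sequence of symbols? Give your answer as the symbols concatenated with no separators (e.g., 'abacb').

Bit 0: prefix='1' -> emit 'h', reset
Bit 1: prefix='1' -> emit 'h', reset
Bit 2: prefix='0' (no match yet)
Bit 3: prefix='01' -> emit 'g', reset
Bit 4: prefix='1' -> emit 'h', reset
Bit 5: prefix='1' -> emit 'h', reset
Bit 6: prefix='1' -> emit 'h', reset
Bit 7: prefix='1' -> emit 'h', reset
Bit 8: prefix='1' -> emit 'h', reset
Bit 9: prefix='1' -> emit 'h', reset
Bit 10: prefix='1' -> emit 'h', reset

Answer: hhghhhhhhh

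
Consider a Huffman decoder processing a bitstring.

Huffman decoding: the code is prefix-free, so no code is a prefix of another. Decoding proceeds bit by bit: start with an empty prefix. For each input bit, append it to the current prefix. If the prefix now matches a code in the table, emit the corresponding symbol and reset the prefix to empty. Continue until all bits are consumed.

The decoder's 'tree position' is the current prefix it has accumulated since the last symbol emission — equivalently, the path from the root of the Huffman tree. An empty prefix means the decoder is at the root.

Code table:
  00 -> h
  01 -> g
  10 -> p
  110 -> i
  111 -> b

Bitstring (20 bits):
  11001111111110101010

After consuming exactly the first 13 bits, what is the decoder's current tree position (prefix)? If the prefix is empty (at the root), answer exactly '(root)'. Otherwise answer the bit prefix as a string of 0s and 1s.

Bit 0: prefix='1' (no match yet)
Bit 1: prefix='11' (no match yet)
Bit 2: prefix='110' -> emit 'i', reset
Bit 3: prefix='0' (no match yet)
Bit 4: prefix='01' -> emit 'g', reset
Bit 5: prefix='1' (no match yet)
Bit 6: prefix='11' (no match yet)
Bit 7: prefix='111' -> emit 'b', reset
Bit 8: prefix='1' (no match yet)
Bit 9: prefix='11' (no match yet)
Bit 10: prefix='111' -> emit 'b', reset
Bit 11: prefix='1' (no match yet)
Bit 12: prefix='11' (no match yet)

Answer: 11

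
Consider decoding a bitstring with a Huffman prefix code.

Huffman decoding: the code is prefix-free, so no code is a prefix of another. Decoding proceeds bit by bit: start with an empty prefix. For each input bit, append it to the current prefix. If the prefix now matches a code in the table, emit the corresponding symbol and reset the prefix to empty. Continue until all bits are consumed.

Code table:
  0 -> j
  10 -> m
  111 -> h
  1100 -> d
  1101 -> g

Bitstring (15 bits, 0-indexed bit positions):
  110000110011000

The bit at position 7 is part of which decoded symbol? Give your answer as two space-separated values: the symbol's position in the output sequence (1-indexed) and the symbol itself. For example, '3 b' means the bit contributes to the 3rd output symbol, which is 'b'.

Bit 0: prefix='1' (no match yet)
Bit 1: prefix='11' (no match yet)
Bit 2: prefix='110' (no match yet)
Bit 3: prefix='1100' -> emit 'd', reset
Bit 4: prefix='0' -> emit 'j', reset
Bit 5: prefix='0' -> emit 'j', reset
Bit 6: prefix='1' (no match yet)
Bit 7: prefix='11' (no match yet)
Bit 8: prefix='110' (no match yet)
Bit 9: prefix='1100' -> emit 'd', reset
Bit 10: prefix='1' (no match yet)
Bit 11: prefix='11' (no match yet)

Answer: 4 d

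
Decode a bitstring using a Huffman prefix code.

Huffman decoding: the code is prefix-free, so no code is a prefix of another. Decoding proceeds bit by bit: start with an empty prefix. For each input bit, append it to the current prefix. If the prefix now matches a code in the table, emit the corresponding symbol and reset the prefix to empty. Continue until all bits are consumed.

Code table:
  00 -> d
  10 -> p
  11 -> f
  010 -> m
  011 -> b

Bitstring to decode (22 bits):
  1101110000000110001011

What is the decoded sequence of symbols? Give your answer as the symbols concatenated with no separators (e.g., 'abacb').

Answer: fbpdddfdmf

Derivation:
Bit 0: prefix='1' (no match yet)
Bit 1: prefix='11' -> emit 'f', reset
Bit 2: prefix='0' (no match yet)
Bit 3: prefix='01' (no match yet)
Bit 4: prefix='011' -> emit 'b', reset
Bit 5: prefix='1' (no match yet)
Bit 6: prefix='10' -> emit 'p', reset
Bit 7: prefix='0' (no match yet)
Bit 8: prefix='00' -> emit 'd', reset
Bit 9: prefix='0' (no match yet)
Bit 10: prefix='00' -> emit 'd', reset
Bit 11: prefix='0' (no match yet)
Bit 12: prefix='00' -> emit 'd', reset
Bit 13: prefix='1' (no match yet)
Bit 14: prefix='11' -> emit 'f', reset
Bit 15: prefix='0' (no match yet)
Bit 16: prefix='00' -> emit 'd', reset
Bit 17: prefix='0' (no match yet)
Bit 18: prefix='01' (no match yet)
Bit 19: prefix='010' -> emit 'm', reset
Bit 20: prefix='1' (no match yet)
Bit 21: prefix='11' -> emit 'f', reset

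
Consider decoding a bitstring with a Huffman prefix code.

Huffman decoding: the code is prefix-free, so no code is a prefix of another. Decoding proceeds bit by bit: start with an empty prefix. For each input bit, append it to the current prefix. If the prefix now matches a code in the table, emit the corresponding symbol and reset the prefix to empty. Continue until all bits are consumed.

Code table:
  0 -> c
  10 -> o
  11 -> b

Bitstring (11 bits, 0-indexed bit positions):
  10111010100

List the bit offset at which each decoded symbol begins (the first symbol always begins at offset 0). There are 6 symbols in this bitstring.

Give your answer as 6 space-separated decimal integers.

Bit 0: prefix='1' (no match yet)
Bit 1: prefix='10' -> emit 'o', reset
Bit 2: prefix='1' (no match yet)
Bit 3: prefix='11' -> emit 'b', reset
Bit 4: prefix='1' (no match yet)
Bit 5: prefix='10' -> emit 'o', reset
Bit 6: prefix='1' (no match yet)
Bit 7: prefix='10' -> emit 'o', reset
Bit 8: prefix='1' (no match yet)
Bit 9: prefix='10' -> emit 'o', reset
Bit 10: prefix='0' -> emit 'c', reset

Answer: 0 2 4 6 8 10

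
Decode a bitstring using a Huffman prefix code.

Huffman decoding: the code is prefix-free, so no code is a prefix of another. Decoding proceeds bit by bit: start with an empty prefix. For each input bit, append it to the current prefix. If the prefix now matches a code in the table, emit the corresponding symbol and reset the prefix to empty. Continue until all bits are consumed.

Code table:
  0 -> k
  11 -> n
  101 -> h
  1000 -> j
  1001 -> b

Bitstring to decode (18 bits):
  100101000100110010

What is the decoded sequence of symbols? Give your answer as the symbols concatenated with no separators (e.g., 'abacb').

Bit 0: prefix='1' (no match yet)
Bit 1: prefix='10' (no match yet)
Bit 2: prefix='100' (no match yet)
Bit 3: prefix='1001' -> emit 'b', reset
Bit 4: prefix='0' -> emit 'k', reset
Bit 5: prefix='1' (no match yet)
Bit 6: prefix='10' (no match yet)
Bit 7: prefix='100' (no match yet)
Bit 8: prefix='1000' -> emit 'j', reset
Bit 9: prefix='1' (no match yet)
Bit 10: prefix='10' (no match yet)
Bit 11: prefix='100' (no match yet)
Bit 12: prefix='1001' -> emit 'b', reset
Bit 13: prefix='1' (no match yet)
Bit 14: prefix='10' (no match yet)
Bit 15: prefix='100' (no match yet)
Bit 16: prefix='1001' -> emit 'b', reset
Bit 17: prefix='0' -> emit 'k', reset

Answer: bkjbbk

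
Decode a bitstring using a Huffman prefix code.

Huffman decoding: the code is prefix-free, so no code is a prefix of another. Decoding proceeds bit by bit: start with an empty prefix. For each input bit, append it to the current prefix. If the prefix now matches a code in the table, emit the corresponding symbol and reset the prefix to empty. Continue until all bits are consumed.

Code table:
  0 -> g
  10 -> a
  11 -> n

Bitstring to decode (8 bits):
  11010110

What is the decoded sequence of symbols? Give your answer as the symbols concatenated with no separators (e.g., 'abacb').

Bit 0: prefix='1' (no match yet)
Bit 1: prefix='11' -> emit 'n', reset
Bit 2: prefix='0' -> emit 'g', reset
Bit 3: prefix='1' (no match yet)
Bit 4: prefix='10' -> emit 'a', reset
Bit 5: prefix='1' (no match yet)
Bit 6: prefix='11' -> emit 'n', reset
Bit 7: prefix='0' -> emit 'g', reset

Answer: ngang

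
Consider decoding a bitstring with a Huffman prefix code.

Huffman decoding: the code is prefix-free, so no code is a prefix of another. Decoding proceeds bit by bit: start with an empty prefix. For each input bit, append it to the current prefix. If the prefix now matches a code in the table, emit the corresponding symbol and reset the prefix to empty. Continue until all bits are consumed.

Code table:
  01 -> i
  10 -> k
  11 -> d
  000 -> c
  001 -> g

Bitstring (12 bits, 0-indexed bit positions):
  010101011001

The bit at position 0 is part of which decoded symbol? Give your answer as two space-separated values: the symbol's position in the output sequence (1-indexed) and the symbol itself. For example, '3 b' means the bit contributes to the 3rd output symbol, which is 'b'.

Answer: 1 i

Derivation:
Bit 0: prefix='0' (no match yet)
Bit 1: prefix='01' -> emit 'i', reset
Bit 2: prefix='0' (no match yet)
Bit 3: prefix='01' -> emit 'i', reset
Bit 4: prefix='0' (no match yet)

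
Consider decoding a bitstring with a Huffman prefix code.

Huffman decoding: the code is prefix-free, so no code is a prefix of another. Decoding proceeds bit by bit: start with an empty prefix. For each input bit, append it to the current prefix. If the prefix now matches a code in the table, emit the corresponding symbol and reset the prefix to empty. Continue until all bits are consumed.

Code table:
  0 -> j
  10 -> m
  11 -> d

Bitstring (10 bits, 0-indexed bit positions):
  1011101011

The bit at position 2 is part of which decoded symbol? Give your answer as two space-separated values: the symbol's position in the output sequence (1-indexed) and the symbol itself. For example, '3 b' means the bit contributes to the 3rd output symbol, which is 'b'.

Bit 0: prefix='1' (no match yet)
Bit 1: prefix='10' -> emit 'm', reset
Bit 2: prefix='1' (no match yet)
Bit 3: prefix='11' -> emit 'd', reset
Bit 4: prefix='1' (no match yet)
Bit 5: prefix='10' -> emit 'm', reset
Bit 6: prefix='1' (no match yet)

Answer: 2 d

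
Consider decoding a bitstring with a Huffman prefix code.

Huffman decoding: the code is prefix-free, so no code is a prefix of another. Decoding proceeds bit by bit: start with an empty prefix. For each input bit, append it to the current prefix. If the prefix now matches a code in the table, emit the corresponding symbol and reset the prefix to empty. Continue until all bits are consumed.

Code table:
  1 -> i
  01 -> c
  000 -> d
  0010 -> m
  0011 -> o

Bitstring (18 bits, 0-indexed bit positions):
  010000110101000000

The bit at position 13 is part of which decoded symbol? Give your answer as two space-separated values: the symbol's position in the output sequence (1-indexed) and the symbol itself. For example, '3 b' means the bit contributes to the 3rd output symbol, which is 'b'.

Answer: 7 d

Derivation:
Bit 0: prefix='0' (no match yet)
Bit 1: prefix='01' -> emit 'c', reset
Bit 2: prefix='0' (no match yet)
Bit 3: prefix='00' (no match yet)
Bit 4: prefix='000' -> emit 'd', reset
Bit 5: prefix='0' (no match yet)
Bit 6: prefix='01' -> emit 'c', reset
Bit 7: prefix='1' -> emit 'i', reset
Bit 8: prefix='0' (no match yet)
Bit 9: prefix='01' -> emit 'c', reset
Bit 10: prefix='0' (no match yet)
Bit 11: prefix='01' -> emit 'c', reset
Bit 12: prefix='0' (no match yet)
Bit 13: prefix='00' (no match yet)
Bit 14: prefix='000' -> emit 'd', reset
Bit 15: prefix='0' (no match yet)
Bit 16: prefix='00' (no match yet)
Bit 17: prefix='000' -> emit 'd', reset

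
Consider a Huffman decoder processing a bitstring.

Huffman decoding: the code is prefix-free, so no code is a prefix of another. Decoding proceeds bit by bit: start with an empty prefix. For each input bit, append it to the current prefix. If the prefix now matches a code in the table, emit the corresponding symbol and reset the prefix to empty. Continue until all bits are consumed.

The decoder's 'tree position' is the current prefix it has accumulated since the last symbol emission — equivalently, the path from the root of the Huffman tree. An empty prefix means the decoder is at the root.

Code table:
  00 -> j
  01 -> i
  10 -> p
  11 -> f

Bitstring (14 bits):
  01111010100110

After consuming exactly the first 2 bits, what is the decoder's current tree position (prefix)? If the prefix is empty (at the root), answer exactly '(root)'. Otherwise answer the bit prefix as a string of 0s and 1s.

Bit 0: prefix='0' (no match yet)
Bit 1: prefix='01' -> emit 'i', reset

Answer: (root)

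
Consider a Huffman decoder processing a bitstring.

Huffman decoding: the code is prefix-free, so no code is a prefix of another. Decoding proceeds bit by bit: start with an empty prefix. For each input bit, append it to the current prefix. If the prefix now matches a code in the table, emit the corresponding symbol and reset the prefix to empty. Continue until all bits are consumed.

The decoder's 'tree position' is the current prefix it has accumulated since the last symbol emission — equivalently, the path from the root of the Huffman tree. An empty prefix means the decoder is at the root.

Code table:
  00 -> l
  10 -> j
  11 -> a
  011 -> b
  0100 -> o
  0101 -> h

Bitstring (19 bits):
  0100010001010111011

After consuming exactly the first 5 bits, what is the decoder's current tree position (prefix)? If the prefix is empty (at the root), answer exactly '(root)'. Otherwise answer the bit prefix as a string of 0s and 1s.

Answer: 0

Derivation:
Bit 0: prefix='0' (no match yet)
Bit 1: prefix='01' (no match yet)
Bit 2: prefix='010' (no match yet)
Bit 3: prefix='0100' -> emit 'o', reset
Bit 4: prefix='0' (no match yet)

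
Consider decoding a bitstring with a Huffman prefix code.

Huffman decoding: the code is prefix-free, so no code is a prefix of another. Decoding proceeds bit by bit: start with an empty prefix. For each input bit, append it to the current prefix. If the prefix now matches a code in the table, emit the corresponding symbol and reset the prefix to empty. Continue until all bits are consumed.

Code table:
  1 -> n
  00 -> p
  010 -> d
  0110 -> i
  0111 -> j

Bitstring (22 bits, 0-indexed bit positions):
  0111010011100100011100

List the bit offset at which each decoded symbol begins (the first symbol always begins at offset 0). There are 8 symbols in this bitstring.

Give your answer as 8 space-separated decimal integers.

Answer: 0 4 7 11 13 14 16 20

Derivation:
Bit 0: prefix='0' (no match yet)
Bit 1: prefix='01' (no match yet)
Bit 2: prefix='011' (no match yet)
Bit 3: prefix='0111' -> emit 'j', reset
Bit 4: prefix='0' (no match yet)
Bit 5: prefix='01' (no match yet)
Bit 6: prefix='010' -> emit 'd', reset
Bit 7: prefix='0' (no match yet)
Bit 8: prefix='01' (no match yet)
Bit 9: prefix='011' (no match yet)
Bit 10: prefix='0111' -> emit 'j', reset
Bit 11: prefix='0' (no match yet)
Bit 12: prefix='00' -> emit 'p', reset
Bit 13: prefix='1' -> emit 'n', reset
Bit 14: prefix='0' (no match yet)
Bit 15: prefix='00' -> emit 'p', reset
Bit 16: prefix='0' (no match yet)
Bit 17: prefix='01' (no match yet)
Bit 18: prefix='011' (no match yet)
Bit 19: prefix='0111' -> emit 'j', reset
Bit 20: prefix='0' (no match yet)
Bit 21: prefix='00' -> emit 'p', reset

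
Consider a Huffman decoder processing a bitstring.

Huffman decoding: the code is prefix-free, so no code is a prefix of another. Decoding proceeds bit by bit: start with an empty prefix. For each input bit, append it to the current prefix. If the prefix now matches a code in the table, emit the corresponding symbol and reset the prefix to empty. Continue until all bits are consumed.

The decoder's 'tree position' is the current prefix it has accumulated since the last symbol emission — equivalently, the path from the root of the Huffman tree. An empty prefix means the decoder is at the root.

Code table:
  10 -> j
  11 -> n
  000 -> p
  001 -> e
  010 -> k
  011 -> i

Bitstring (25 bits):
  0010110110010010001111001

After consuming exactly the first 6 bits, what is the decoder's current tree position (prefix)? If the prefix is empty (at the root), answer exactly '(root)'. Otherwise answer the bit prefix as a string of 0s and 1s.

Bit 0: prefix='0' (no match yet)
Bit 1: prefix='00' (no match yet)
Bit 2: prefix='001' -> emit 'e', reset
Bit 3: prefix='0' (no match yet)
Bit 4: prefix='01' (no match yet)
Bit 5: prefix='011' -> emit 'i', reset

Answer: (root)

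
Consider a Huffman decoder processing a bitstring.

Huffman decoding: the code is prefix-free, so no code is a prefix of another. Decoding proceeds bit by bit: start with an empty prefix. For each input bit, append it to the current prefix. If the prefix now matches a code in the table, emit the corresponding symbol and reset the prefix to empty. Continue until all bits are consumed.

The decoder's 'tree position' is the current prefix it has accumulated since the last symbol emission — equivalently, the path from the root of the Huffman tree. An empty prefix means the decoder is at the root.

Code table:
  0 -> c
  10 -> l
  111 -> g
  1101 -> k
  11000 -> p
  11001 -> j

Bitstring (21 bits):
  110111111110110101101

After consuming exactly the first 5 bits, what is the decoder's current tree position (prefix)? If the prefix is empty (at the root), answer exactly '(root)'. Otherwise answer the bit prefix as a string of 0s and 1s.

Answer: 1

Derivation:
Bit 0: prefix='1' (no match yet)
Bit 1: prefix='11' (no match yet)
Bit 2: prefix='110' (no match yet)
Bit 3: prefix='1101' -> emit 'k', reset
Bit 4: prefix='1' (no match yet)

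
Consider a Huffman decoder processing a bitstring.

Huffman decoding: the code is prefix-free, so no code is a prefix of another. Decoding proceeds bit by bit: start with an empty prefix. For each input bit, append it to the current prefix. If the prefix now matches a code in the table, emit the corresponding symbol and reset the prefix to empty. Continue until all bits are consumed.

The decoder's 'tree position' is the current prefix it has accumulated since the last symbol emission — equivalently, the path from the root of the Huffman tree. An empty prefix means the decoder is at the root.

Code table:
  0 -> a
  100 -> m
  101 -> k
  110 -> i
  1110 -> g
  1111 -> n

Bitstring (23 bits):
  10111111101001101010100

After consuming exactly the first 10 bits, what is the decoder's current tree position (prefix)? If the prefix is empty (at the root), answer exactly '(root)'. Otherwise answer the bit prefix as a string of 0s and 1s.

Answer: (root)

Derivation:
Bit 0: prefix='1' (no match yet)
Bit 1: prefix='10' (no match yet)
Bit 2: prefix='101' -> emit 'k', reset
Bit 3: prefix='1' (no match yet)
Bit 4: prefix='11' (no match yet)
Bit 5: prefix='111' (no match yet)
Bit 6: prefix='1111' -> emit 'n', reset
Bit 7: prefix='1' (no match yet)
Bit 8: prefix='11' (no match yet)
Bit 9: prefix='110' -> emit 'i', reset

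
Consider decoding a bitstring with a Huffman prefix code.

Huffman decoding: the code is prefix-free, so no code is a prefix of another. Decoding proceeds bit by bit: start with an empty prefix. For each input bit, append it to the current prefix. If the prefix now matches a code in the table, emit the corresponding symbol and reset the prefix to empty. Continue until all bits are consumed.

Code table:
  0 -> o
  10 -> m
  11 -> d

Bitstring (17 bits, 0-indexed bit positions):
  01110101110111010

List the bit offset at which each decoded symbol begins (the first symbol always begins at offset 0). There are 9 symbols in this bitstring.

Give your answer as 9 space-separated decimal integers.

Answer: 0 1 3 5 7 9 11 13 15

Derivation:
Bit 0: prefix='0' -> emit 'o', reset
Bit 1: prefix='1' (no match yet)
Bit 2: prefix='11' -> emit 'd', reset
Bit 3: prefix='1' (no match yet)
Bit 4: prefix='10' -> emit 'm', reset
Bit 5: prefix='1' (no match yet)
Bit 6: prefix='10' -> emit 'm', reset
Bit 7: prefix='1' (no match yet)
Bit 8: prefix='11' -> emit 'd', reset
Bit 9: prefix='1' (no match yet)
Bit 10: prefix='10' -> emit 'm', reset
Bit 11: prefix='1' (no match yet)
Bit 12: prefix='11' -> emit 'd', reset
Bit 13: prefix='1' (no match yet)
Bit 14: prefix='10' -> emit 'm', reset
Bit 15: prefix='1' (no match yet)
Bit 16: prefix='10' -> emit 'm', reset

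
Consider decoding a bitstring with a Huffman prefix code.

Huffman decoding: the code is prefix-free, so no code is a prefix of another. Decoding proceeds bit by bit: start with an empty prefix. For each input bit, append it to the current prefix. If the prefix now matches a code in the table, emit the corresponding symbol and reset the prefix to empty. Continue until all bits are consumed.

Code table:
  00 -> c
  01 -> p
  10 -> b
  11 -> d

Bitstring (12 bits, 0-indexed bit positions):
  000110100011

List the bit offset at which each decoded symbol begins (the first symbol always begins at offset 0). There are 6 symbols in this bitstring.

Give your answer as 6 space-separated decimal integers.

Bit 0: prefix='0' (no match yet)
Bit 1: prefix='00' -> emit 'c', reset
Bit 2: prefix='0' (no match yet)
Bit 3: prefix='01' -> emit 'p', reset
Bit 4: prefix='1' (no match yet)
Bit 5: prefix='10' -> emit 'b', reset
Bit 6: prefix='1' (no match yet)
Bit 7: prefix='10' -> emit 'b', reset
Bit 8: prefix='0' (no match yet)
Bit 9: prefix='00' -> emit 'c', reset
Bit 10: prefix='1' (no match yet)
Bit 11: prefix='11' -> emit 'd', reset

Answer: 0 2 4 6 8 10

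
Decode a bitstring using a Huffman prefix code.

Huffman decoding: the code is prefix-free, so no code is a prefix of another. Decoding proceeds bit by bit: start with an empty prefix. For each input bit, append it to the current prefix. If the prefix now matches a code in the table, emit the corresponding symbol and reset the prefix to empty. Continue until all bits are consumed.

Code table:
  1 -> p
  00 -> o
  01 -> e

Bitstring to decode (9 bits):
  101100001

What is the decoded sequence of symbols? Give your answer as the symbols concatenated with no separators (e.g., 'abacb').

Bit 0: prefix='1' -> emit 'p', reset
Bit 1: prefix='0' (no match yet)
Bit 2: prefix='01' -> emit 'e', reset
Bit 3: prefix='1' -> emit 'p', reset
Bit 4: prefix='0' (no match yet)
Bit 5: prefix='00' -> emit 'o', reset
Bit 6: prefix='0' (no match yet)
Bit 7: prefix='00' -> emit 'o', reset
Bit 8: prefix='1' -> emit 'p', reset

Answer: pepoop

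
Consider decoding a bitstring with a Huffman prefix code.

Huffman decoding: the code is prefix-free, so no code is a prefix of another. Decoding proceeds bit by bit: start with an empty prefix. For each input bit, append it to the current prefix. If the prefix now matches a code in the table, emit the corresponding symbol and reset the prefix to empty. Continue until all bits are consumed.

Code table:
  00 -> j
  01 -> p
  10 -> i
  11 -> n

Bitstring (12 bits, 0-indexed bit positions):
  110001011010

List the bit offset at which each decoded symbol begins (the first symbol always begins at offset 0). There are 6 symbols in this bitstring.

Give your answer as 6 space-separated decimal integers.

Bit 0: prefix='1' (no match yet)
Bit 1: prefix='11' -> emit 'n', reset
Bit 2: prefix='0' (no match yet)
Bit 3: prefix='00' -> emit 'j', reset
Bit 4: prefix='0' (no match yet)
Bit 5: prefix='01' -> emit 'p', reset
Bit 6: prefix='0' (no match yet)
Bit 7: prefix='01' -> emit 'p', reset
Bit 8: prefix='1' (no match yet)
Bit 9: prefix='10' -> emit 'i', reset
Bit 10: prefix='1' (no match yet)
Bit 11: prefix='10' -> emit 'i', reset

Answer: 0 2 4 6 8 10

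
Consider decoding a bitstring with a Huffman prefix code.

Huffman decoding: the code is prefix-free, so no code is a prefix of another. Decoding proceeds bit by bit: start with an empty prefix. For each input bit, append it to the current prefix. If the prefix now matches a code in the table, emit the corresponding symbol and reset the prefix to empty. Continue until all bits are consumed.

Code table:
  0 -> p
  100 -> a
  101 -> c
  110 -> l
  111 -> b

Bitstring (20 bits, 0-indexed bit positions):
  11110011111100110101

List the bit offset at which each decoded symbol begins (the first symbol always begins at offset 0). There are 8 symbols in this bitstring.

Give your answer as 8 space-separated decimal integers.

Answer: 0 3 6 9 12 13 14 17

Derivation:
Bit 0: prefix='1' (no match yet)
Bit 1: prefix='11' (no match yet)
Bit 2: prefix='111' -> emit 'b', reset
Bit 3: prefix='1' (no match yet)
Bit 4: prefix='10' (no match yet)
Bit 5: prefix='100' -> emit 'a', reset
Bit 6: prefix='1' (no match yet)
Bit 7: prefix='11' (no match yet)
Bit 8: prefix='111' -> emit 'b', reset
Bit 9: prefix='1' (no match yet)
Bit 10: prefix='11' (no match yet)
Bit 11: prefix='111' -> emit 'b', reset
Bit 12: prefix='0' -> emit 'p', reset
Bit 13: prefix='0' -> emit 'p', reset
Bit 14: prefix='1' (no match yet)
Bit 15: prefix='11' (no match yet)
Bit 16: prefix='110' -> emit 'l', reset
Bit 17: prefix='1' (no match yet)
Bit 18: prefix='10' (no match yet)
Bit 19: prefix='101' -> emit 'c', reset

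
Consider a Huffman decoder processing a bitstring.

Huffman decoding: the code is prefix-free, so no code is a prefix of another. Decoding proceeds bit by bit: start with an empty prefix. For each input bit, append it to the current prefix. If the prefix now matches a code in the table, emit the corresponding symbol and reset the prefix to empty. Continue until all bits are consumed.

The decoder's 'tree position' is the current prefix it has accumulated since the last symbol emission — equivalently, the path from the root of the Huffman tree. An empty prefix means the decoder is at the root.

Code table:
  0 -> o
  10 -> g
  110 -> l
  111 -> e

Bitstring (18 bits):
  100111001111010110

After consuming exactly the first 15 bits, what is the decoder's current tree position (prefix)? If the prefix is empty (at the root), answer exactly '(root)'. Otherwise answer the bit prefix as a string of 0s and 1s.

Answer: (root)

Derivation:
Bit 0: prefix='1' (no match yet)
Bit 1: prefix='10' -> emit 'g', reset
Bit 2: prefix='0' -> emit 'o', reset
Bit 3: prefix='1' (no match yet)
Bit 4: prefix='11' (no match yet)
Bit 5: prefix='111' -> emit 'e', reset
Bit 6: prefix='0' -> emit 'o', reset
Bit 7: prefix='0' -> emit 'o', reset
Bit 8: prefix='1' (no match yet)
Bit 9: prefix='11' (no match yet)
Bit 10: prefix='111' -> emit 'e', reset
Bit 11: prefix='1' (no match yet)
Bit 12: prefix='10' -> emit 'g', reset
Bit 13: prefix='1' (no match yet)
Bit 14: prefix='10' -> emit 'g', reset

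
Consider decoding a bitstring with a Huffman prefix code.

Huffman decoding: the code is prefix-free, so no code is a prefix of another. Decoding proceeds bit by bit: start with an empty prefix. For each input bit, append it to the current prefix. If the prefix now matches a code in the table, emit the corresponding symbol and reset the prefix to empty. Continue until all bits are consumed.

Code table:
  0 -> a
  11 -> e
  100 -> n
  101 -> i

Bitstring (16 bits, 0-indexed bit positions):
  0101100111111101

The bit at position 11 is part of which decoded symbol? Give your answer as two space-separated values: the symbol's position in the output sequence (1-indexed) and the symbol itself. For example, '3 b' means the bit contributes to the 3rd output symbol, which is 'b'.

Bit 0: prefix='0' -> emit 'a', reset
Bit 1: prefix='1' (no match yet)
Bit 2: prefix='10' (no match yet)
Bit 3: prefix='101' -> emit 'i', reset
Bit 4: prefix='1' (no match yet)
Bit 5: prefix='10' (no match yet)
Bit 6: prefix='100' -> emit 'n', reset
Bit 7: prefix='1' (no match yet)
Bit 8: prefix='11' -> emit 'e', reset
Bit 9: prefix='1' (no match yet)
Bit 10: prefix='11' -> emit 'e', reset
Bit 11: prefix='1' (no match yet)
Bit 12: prefix='11' -> emit 'e', reset
Bit 13: prefix='1' (no match yet)
Bit 14: prefix='10' (no match yet)
Bit 15: prefix='101' -> emit 'i', reset

Answer: 6 e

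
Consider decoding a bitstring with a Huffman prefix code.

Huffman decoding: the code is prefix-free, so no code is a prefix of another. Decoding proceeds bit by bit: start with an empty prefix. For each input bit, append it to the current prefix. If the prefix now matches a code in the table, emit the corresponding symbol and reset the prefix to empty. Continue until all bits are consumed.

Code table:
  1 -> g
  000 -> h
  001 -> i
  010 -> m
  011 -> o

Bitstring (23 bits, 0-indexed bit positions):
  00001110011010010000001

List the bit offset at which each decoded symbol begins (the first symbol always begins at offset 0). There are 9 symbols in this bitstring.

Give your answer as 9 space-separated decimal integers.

Bit 0: prefix='0' (no match yet)
Bit 1: prefix='00' (no match yet)
Bit 2: prefix='000' -> emit 'h', reset
Bit 3: prefix='0' (no match yet)
Bit 4: prefix='01' (no match yet)
Bit 5: prefix='011' -> emit 'o', reset
Bit 6: prefix='1' -> emit 'g', reset
Bit 7: prefix='0' (no match yet)
Bit 8: prefix='00' (no match yet)
Bit 9: prefix='001' -> emit 'i', reset
Bit 10: prefix='1' -> emit 'g', reset
Bit 11: prefix='0' (no match yet)
Bit 12: prefix='01' (no match yet)
Bit 13: prefix='010' -> emit 'm', reset
Bit 14: prefix='0' (no match yet)
Bit 15: prefix='01' (no match yet)
Bit 16: prefix='010' -> emit 'm', reset
Bit 17: prefix='0' (no match yet)
Bit 18: prefix='00' (no match yet)
Bit 19: prefix='000' -> emit 'h', reset
Bit 20: prefix='0' (no match yet)
Bit 21: prefix='00' (no match yet)
Bit 22: prefix='001' -> emit 'i', reset

Answer: 0 3 6 7 10 11 14 17 20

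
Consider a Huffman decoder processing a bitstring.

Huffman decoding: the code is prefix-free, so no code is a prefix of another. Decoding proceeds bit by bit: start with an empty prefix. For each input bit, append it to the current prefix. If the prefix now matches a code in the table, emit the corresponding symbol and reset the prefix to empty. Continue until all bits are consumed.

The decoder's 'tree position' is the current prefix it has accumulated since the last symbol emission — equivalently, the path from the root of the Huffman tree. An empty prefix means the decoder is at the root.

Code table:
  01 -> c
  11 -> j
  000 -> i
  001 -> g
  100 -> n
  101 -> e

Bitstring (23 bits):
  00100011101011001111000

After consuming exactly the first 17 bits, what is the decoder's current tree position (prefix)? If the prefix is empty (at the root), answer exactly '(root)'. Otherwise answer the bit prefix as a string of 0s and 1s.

Answer: 1

Derivation:
Bit 0: prefix='0' (no match yet)
Bit 1: prefix='00' (no match yet)
Bit 2: prefix='001' -> emit 'g', reset
Bit 3: prefix='0' (no match yet)
Bit 4: prefix='00' (no match yet)
Bit 5: prefix='000' -> emit 'i', reset
Bit 6: prefix='1' (no match yet)
Bit 7: prefix='11' -> emit 'j', reset
Bit 8: prefix='1' (no match yet)
Bit 9: prefix='10' (no match yet)
Bit 10: prefix='101' -> emit 'e', reset
Bit 11: prefix='0' (no match yet)
Bit 12: prefix='01' -> emit 'c', reset
Bit 13: prefix='1' (no match yet)
Bit 14: prefix='10' (no match yet)
Bit 15: prefix='100' -> emit 'n', reset
Bit 16: prefix='1' (no match yet)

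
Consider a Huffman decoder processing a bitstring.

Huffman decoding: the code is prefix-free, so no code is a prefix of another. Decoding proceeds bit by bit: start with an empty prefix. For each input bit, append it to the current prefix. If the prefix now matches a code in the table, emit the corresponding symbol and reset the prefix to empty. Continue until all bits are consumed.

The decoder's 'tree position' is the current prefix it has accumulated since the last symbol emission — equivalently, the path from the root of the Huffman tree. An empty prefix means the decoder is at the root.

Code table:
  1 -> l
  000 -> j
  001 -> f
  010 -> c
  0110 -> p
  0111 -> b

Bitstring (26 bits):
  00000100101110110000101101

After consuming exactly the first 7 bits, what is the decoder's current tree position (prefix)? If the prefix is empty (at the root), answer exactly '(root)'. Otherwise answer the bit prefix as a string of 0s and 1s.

Bit 0: prefix='0' (no match yet)
Bit 1: prefix='00' (no match yet)
Bit 2: prefix='000' -> emit 'j', reset
Bit 3: prefix='0' (no match yet)
Bit 4: prefix='00' (no match yet)
Bit 5: prefix='001' -> emit 'f', reset
Bit 6: prefix='0' (no match yet)

Answer: 0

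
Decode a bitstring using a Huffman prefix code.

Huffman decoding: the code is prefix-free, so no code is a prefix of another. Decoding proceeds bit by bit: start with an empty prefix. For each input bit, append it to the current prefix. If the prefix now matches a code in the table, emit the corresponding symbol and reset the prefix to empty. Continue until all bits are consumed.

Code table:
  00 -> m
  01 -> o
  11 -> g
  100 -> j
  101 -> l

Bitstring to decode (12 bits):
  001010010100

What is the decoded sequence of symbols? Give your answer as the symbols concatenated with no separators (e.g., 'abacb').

Answer: mlmlm

Derivation:
Bit 0: prefix='0' (no match yet)
Bit 1: prefix='00' -> emit 'm', reset
Bit 2: prefix='1' (no match yet)
Bit 3: prefix='10' (no match yet)
Bit 4: prefix='101' -> emit 'l', reset
Bit 5: prefix='0' (no match yet)
Bit 6: prefix='00' -> emit 'm', reset
Bit 7: prefix='1' (no match yet)
Bit 8: prefix='10' (no match yet)
Bit 9: prefix='101' -> emit 'l', reset
Bit 10: prefix='0' (no match yet)
Bit 11: prefix='00' -> emit 'm', reset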